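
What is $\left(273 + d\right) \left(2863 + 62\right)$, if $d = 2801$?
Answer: $8991450$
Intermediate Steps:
$\left(273 + d\right) \left(2863 + 62\right) = \left(273 + 2801\right) \left(2863 + 62\right) = 3074 \cdot 2925 = 8991450$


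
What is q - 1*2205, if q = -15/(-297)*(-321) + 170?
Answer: -67690/33 ≈ -2051.2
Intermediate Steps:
q = 5075/33 (q = -15*(-1/297)*(-321) + 170 = (5/99)*(-321) + 170 = -535/33 + 170 = 5075/33 ≈ 153.79)
q - 1*2205 = 5075/33 - 1*2205 = 5075/33 - 2205 = -67690/33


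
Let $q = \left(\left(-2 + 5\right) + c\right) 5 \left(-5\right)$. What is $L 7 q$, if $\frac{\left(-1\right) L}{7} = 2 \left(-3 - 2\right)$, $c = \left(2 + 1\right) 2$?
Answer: $-110250$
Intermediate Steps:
$c = 6$ ($c = 3 \cdot 2 = 6$)
$L = 70$ ($L = - 7 \cdot 2 \left(-3 - 2\right) = - 7 \cdot 2 \left(-5\right) = \left(-7\right) \left(-10\right) = 70$)
$q = -225$ ($q = \left(\left(-2 + 5\right) + 6\right) 5 \left(-5\right) = \left(3 + 6\right) 5 \left(-5\right) = 9 \cdot 5 \left(-5\right) = 45 \left(-5\right) = -225$)
$L 7 q = 70 \cdot 7 \left(-225\right) = 490 \left(-225\right) = -110250$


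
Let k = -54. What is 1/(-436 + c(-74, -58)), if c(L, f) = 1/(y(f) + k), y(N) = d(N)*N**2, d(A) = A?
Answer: -195166/85092377 ≈ -0.0022936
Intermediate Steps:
y(N) = N**3 (y(N) = N*N**2 = N**3)
c(L, f) = 1/(-54 + f**3) (c(L, f) = 1/(f**3 - 54) = 1/(-54 + f**3))
1/(-436 + c(-74, -58)) = 1/(-436 + 1/(-54 + (-58)**3)) = 1/(-436 + 1/(-54 - 195112)) = 1/(-436 + 1/(-195166)) = 1/(-436 - 1/195166) = 1/(-85092377/195166) = -195166/85092377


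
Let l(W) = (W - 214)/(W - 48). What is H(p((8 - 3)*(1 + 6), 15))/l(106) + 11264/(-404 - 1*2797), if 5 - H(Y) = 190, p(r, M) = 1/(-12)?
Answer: 501973/5238 ≈ 95.833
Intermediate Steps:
p(r, M) = -1/12
H(Y) = -185 (H(Y) = 5 - 1*190 = 5 - 190 = -185)
l(W) = (-214 + W)/(-48 + W)
H(p((8 - 3)*(1 + 6), 15))/l(106) + 11264/(-404 - 1*2797) = -185*(-48 + 106)/(-214 + 106) + 11264/(-404 - 1*2797) = -185/(-108/58) + 11264/(-404 - 2797) = -185/((1/58)*(-108)) + 11264/(-3201) = -185/(-54/29) + 11264*(-1/3201) = -185*(-29/54) - 1024/291 = 5365/54 - 1024/291 = 501973/5238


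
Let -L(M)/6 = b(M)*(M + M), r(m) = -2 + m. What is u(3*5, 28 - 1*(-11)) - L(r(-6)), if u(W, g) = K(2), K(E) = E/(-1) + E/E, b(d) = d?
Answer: 767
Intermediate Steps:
K(E) = 1 - E (K(E) = E*(-1) + 1 = -E + 1 = 1 - E)
L(M) = -12*M² (L(M) = -6*M*(M + M) = -6*M*2*M = -12*M²)
u(W, g) = -1 (u(W, g) = 1 - 1*2 = 1 - 2 = -1)
u(3*5, 28 - 1*(-11)) - L(r(-6)) = -1 - (-12)*(-2 - 6)² = -1 - (-12)*(-8)² = -1 - (-12)*64 = -1 - 1*(-768) = -1 + 768 = 767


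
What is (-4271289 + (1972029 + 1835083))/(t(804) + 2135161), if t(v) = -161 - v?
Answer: -464177/2134196 ≈ -0.21749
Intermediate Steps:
(-4271289 + (1972029 + 1835083))/(t(804) + 2135161) = (-4271289 + (1972029 + 1835083))/((-161 - 1*804) + 2135161) = (-4271289 + 3807112)/((-161 - 804) + 2135161) = -464177/(-965 + 2135161) = -464177/2134196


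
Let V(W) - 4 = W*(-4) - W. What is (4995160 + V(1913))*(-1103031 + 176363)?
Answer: -4619995054132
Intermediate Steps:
V(W) = 4 - 5*W (V(W) = 4 + (W*(-4) - W) = 4 + (-4*W - W) = 4 - 5*W)
(4995160 + V(1913))*(-1103031 + 176363) = (4995160 + (4 - 5*1913))*(-1103031 + 176363) = (4995160 + (4 - 9565))*(-926668) = (4995160 - 9561)*(-926668) = 4985599*(-926668) = -4619995054132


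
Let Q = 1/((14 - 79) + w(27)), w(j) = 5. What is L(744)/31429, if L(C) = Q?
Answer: -1/1885740 ≈ -5.3030e-7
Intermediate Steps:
Q = -1/60 (Q = 1/((14 - 79) + 5) = 1/(-65 + 5) = 1/(-60) = -1/60 ≈ -0.016667)
L(C) = -1/60
L(744)/31429 = -1/60/31429 = -1/60*1/31429 = -1/1885740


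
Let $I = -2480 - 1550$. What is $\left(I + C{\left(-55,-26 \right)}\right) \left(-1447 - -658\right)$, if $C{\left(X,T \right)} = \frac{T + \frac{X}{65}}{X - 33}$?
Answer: $\frac{3637267119}{1144} \approx 3.1794 \cdot 10^{6}$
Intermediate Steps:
$C{\left(X,T \right)} = \frac{T + \frac{X}{65}}{-33 + X}$ ($C{\left(X,T \right)} = \frac{T + X \frac{1}{65}}{-33 + X} = \frac{T + \frac{X}{65}}{-33 + X}$)
$I = -4030$ ($I = -2480 - 1550 = -4030$)
$\left(I + C{\left(-55,-26 \right)}\right) \left(-1447 - -658\right) = \left(-4030 + \frac{-26 + \frac{1}{65} \left(-55\right)}{-33 - 55}\right) \left(-1447 - -658\right) = \left(-4030 + \frac{-26 - \frac{11}{13}}{-88}\right) \left(-1447 + 658\right) = \left(-4030 - - \frac{349}{1144}\right) \left(-789\right) = \left(-4030 + \frac{349}{1144}\right) \left(-789\right) = \left(- \frac{4609971}{1144}\right) \left(-789\right) = \frac{3637267119}{1144}$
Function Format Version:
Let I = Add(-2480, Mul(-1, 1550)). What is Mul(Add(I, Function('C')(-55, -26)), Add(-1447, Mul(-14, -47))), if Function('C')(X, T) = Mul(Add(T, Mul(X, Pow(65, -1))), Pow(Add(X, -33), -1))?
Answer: Rational(3637267119, 1144) ≈ 3.1794e+6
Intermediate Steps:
Function('C')(X, T) = Mul(Pow(Add(-33, X), -1), Add(T, Mul(Rational(1, 65), X))) (Function('C')(X, T) = Mul(Add(T, Mul(X, Rational(1, 65))), Pow(Add(-33, X), -1)) = Mul(Add(T, Mul(Rational(1, 65), X)), Pow(Add(-33, X), -1)) = Mul(Pow(Add(-33, X), -1), Add(T, Mul(Rational(1, 65), X))))
I = -4030 (I = Add(-2480, -1550) = -4030)
Mul(Add(I, Function('C')(-55, -26)), Add(-1447, Mul(-14, -47))) = Mul(Add(-4030, Mul(Pow(Add(-33, -55), -1), Add(-26, Mul(Rational(1, 65), -55)))), Add(-1447, Mul(-14, -47))) = Mul(Add(-4030, Mul(Pow(-88, -1), Add(-26, Rational(-11, 13)))), Add(-1447, 658)) = Mul(Add(-4030, Mul(Rational(-1, 88), Rational(-349, 13))), -789) = Mul(Add(-4030, Rational(349, 1144)), -789) = Mul(Rational(-4609971, 1144), -789) = Rational(3637267119, 1144)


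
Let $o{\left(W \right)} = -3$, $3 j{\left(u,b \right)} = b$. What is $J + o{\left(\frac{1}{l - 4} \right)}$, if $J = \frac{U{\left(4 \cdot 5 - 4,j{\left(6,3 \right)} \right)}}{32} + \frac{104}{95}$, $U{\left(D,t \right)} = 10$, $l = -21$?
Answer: $- \frac{2421}{1520} \approx -1.5928$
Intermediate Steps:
$j{\left(u,b \right)} = \frac{b}{3}$
$J = \frac{2139}{1520}$ ($J = \frac{10}{32} + \frac{104}{95} = 10 \cdot \frac{1}{32} + 104 \cdot \frac{1}{95} = \frac{5}{16} + \frac{104}{95} = \frac{2139}{1520} \approx 1.4072$)
$J + o{\left(\frac{1}{l - 4} \right)} = \frac{2139}{1520} - 3 = - \frac{2421}{1520}$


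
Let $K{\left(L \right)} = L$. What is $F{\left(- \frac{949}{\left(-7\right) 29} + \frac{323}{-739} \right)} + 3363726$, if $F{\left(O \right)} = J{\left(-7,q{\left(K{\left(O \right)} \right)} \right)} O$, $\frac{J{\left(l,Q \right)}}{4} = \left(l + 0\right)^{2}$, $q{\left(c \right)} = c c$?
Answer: $\frac{72105812682}{21431} \approx 3.3646 \cdot 10^{6}$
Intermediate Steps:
$q{\left(c \right)} = c^{2}$
$J{\left(l,Q \right)} = 4 l^{2}$ ($J{\left(l,Q \right)} = 4 \left(l + 0\right)^{2} = 4 l^{2}$)
$F{\left(O \right)} = 196 O$ ($F{\left(O \right)} = 4 \left(-7\right)^{2} O = 4 \cdot 49 O = 196 O$)
$F{\left(- \frac{949}{\left(-7\right) 29} + \frac{323}{-739} \right)} + 3363726 = 196 \left(- \frac{949}{\left(-7\right) 29} + \frac{323}{-739}\right) + 3363726 = 196 \left(- \frac{949}{-203} + 323 \left(- \frac{1}{739}\right)\right) + 3363726 = 196 \left(\left(-949\right) \left(- \frac{1}{203}\right) - \frac{323}{739}\right) + 3363726 = 196 \left(\frac{949}{203} - \frac{323}{739}\right) + 3363726 = 196 \cdot \frac{635742}{150017} + 3363726 = \frac{17800776}{21431} + 3363726 = \frac{72105812682}{21431}$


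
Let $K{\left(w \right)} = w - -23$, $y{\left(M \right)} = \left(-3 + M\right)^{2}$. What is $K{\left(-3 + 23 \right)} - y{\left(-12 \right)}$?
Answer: $-182$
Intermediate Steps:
$K{\left(w \right)} = 23 + w$ ($K{\left(w \right)} = w + 23 = 23 + w$)
$K{\left(-3 + 23 \right)} - y{\left(-12 \right)} = \left(23 + \left(-3 + 23\right)\right) - \left(-3 - 12\right)^{2} = \left(23 + 20\right) - \left(-15\right)^{2} = 43 - 225 = -182$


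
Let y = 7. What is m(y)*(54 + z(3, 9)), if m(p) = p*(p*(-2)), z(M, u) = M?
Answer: -5586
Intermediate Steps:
m(p) = -2*p² (m(p) = p*(-2*p) = -2*p²)
m(y)*(54 + z(3, 9)) = (-2*7²)*(54 + 3) = -2*49*57 = -98*57 = -5586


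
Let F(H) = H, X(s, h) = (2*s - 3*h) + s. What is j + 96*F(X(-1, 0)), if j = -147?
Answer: -435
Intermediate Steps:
X(s, h) = -3*h + 3*s (X(s, h) = (-3*h + 2*s) + s = -3*h + 3*s)
j + 96*F(X(-1, 0)) = -147 + 96*(-3*0 + 3*(-1)) = -147 + 96*(0 - 3) = -147 + 96*(-3) = -147 - 288 = -435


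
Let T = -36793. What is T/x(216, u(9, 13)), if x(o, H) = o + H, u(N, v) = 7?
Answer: -36793/223 ≈ -164.99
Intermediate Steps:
x(o, H) = H + o
T/x(216, u(9, 13)) = -36793/(7 + 216) = -36793/223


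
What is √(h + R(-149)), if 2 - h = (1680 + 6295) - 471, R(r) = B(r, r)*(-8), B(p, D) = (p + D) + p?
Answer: I*√3926 ≈ 62.658*I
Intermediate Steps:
B(p, D) = D + 2*p (B(p, D) = (D + p) + p = D + 2*p)
R(r) = -24*r (R(r) = (r + 2*r)*(-8) = (3*r)*(-8) = -24*r)
h = -7502 (h = 2 - ((1680 + 6295) - 471) = 2 - (7975 - 471) = 2 - 1*7504 = 2 - 7504 = -7502)
√(h + R(-149)) = √(-7502 - 24*(-149)) = √(-7502 + 3576) = √(-3926) = I*√3926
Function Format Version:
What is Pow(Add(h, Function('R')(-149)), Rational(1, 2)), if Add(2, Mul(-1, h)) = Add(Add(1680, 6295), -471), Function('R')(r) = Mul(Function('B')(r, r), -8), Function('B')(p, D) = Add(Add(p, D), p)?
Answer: Mul(I, Pow(3926, Rational(1, 2))) ≈ Mul(62.658, I)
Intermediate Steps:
Function('B')(p, D) = Add(D, Mul(2, p)) (Function('B')(p, D) = Add(Add(D, p), p) = Add(D, Mul(2, p)))
Function('R')(r) = Mul(-24, r) (Function('R')(r) = Mul(Add(r, Mul(2, r)), -8) = Mul(Mul(3, r), -8) = Mul(-24, r))
h = -7502 (h = Add(2, Mul(-1, Add(Add(1680, 6295), -471))) = Add(2, Mul(-1, Add(7975, -471))) = Add(2, Mul(-1, 7504)) = Add(2, -7504) = -7502)
Pow(Add(h, Function('R')(-149)), Rational(1, 2)) = Pow(Add(-7502, Mul(-24, -149)), Rational(1, 2)) = Pow(Add(-7502, 3576), Rational(1, 2)) = Pow(-3926, Rational(1, 2)) = Mul(I, Pow(3926, Rational(1, 2)))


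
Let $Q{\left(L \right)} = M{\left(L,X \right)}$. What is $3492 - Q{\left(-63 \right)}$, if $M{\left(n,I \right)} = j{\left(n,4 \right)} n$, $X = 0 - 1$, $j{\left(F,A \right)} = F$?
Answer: $-477$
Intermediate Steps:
$X = -1$
$M{\left(n,I \right)} = n^{2}$ ($M{\left(n,I \right)} = n n = n^{2}$)
$Q{\left(L \right)} = L^{2}$
$3492 - Q{\left(-63 \right)} = 3492 - \left(-63\right)^{2} = 3492 - 3969 = -477$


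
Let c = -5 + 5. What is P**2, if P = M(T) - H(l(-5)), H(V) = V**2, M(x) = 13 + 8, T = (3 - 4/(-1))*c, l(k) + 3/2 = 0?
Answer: 5625/16 ≈ 351.56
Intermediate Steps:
c = 0
l(k) = -3/2 (l(k) = -3/2 + 0 = -3/2)
T = 0 (T = (3 - 4/(-1))*0 = (3 - 4*(-1))*0 = (3 + 4)*0 = 7*0 = 0)
M(x) = 21
P = 75/4 (P = 21 - (-3/2)**2 = 21 - 1*9/4 = 21 - 9/4 = 75/4 ≈ 18.750)
P**2 = (75/4)**2 = 5625/16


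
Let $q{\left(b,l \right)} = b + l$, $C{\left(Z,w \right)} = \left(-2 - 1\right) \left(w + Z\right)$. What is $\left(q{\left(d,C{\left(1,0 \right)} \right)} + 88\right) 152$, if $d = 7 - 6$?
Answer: $13072$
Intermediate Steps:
$d = 1$
$C{\left(Z,w \right)} = - 3 Z - 3 w$ ($C{\left(Z,w \right)} = - 3 \left(Z + w\right) = - 3 Z - 3 w$)
$\left(q{\left(d,C{\left(1,0 \right)} \right)} + 88\right) 152 = \left(\left(1 - 3\right) + 88\right) 152 = \left(-2 + 88\right) 152 = 86 \cdot 152 = 13072$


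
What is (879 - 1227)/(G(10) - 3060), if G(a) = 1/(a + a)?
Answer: 6960/61199 ≈ 0.11373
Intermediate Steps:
G(a) = 1/(2*a)
(879 - 1227)/(G(10) - 3060) = (879 - 1227)/((½)/10 - 3060) = -348/((½)*(⅒) - 3060) = -348/(1/20 - 3060) = -348/(-61199/20) = -348*(-20/61199) = 6960/61199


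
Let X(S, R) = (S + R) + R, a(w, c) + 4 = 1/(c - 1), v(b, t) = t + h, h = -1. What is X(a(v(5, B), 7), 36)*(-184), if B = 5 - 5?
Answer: -37628/3 ≈ -12543.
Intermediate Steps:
B = 0
v(b, t) = -1 + t (v(b, t) = t - 1 = -1 + t)
a(w, c) = -4 + 1/(-1 + c) (a(w, c) = -4 + 1/(c - 1) = -4 + 1/(-1 + c))
X(S, R) = S + 2*R (X(S, R) = (R + S) + R = S + 2*R)
X(a(v(5, B), 7), 36)*(-184) = ((5 - 4*7)/(-1 + 7) + 2*36)*(-184) = ((5 - 28)/6 + 72)*(-184) = ((⅙)*(-23) + 72)*(-184) = (-23/6 + 72)*(-184) = (409/6)*(-184) = -37628/3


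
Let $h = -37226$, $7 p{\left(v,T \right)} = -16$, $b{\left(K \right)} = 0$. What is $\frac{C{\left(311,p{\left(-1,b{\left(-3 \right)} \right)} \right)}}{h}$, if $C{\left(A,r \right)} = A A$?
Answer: $- \frac{96721}{37226} \approx -2.5982$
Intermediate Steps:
$p{\left(v,T \right)} = - \frac{16}{7}$ ($p{\left(v,T \right)} = \frac{1}{7} \left(-16\right) = - \frac{16}{7}$)
$C{\left(A,r \right)} = A^{2}$
$\frac{C{\left(311,p{\left(-1,b{\left(-3 \right)} \right)} \right)}}{h} = \frac{311^{2}}{-37226} = 96721 \left(- \frac{1}{37226}\right) = - \frac{96721}{37226}$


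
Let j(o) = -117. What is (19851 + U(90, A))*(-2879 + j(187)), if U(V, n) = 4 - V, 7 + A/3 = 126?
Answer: -59215940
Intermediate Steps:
A = 357 (A = -21 + 3*126 = -21 + 378 = 357)
(19851 + U(90, A))*(-2879 + j(187)) = (19851 + (4 - 1*90))*(-2879 - 117) = (19851 + (4 - 90))*(-2996) = (19851 - 86)*(-2996) = 19765*(-2996) = -59215940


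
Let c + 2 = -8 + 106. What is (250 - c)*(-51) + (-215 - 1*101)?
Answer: -8170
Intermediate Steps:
c = 96 (c = -2 + (-8 + 106) = -2 + 98 = 96)
(250 - c)*(-51) + (-215 - 1*101) = (250 - 1*96)*(-51) + (-215 - 1*101) = (250 - 96)*(-51) + (-215 - 101) = 154*(-51) - 316 = -7854 - 316 = -8170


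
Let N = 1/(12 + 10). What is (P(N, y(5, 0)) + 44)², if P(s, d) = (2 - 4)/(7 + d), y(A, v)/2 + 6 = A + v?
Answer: 47524/25 ≈ 1901.0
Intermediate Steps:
y(A, v) = -12 + 2*A + 2*v (y(A, v) = -12 + 2*(A + v) = -12 + (2*A + 2*v) = -12 + 2*A + 2*v)
N = 1/22 ≈ 0.045455
P(s, d) = -2/(7 + d)
(P(N, y(5, 0)) + 44)² = (-2/(7 + (-12 + 2*5 + 2*0)) + 44)² = (-2/(7 + (-12 + 10 + 0)) + 44)² = (-2/(7 - 2) + 44)² = (-2/5 + 44)² = (-2*⅕ + 44)² = (-⅖ + 44)² = (218/5)² = 47524/25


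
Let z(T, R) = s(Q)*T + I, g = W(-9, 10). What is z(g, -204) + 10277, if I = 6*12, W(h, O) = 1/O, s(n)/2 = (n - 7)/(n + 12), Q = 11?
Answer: 1190139/115 ≈ 10349.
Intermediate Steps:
s(n) = 2*(-7 + n)/(12 + n) (s(n) = 2*((n - 7)/(n + 12)) = 2*((-7 + n)/(12 + n)) = 2*(-7 + n)/(12 + n))
g = ⅒ (g = 1/10 = ⅒ ≈ 0.10000)
I = 72
z(T, R) = 72 + 8*T/23 (z(T, R) = (2*(-7 + 11)/(12 + 11))*T + 72 = (2*4/23)*T + 72 = (2*(1/23)*4)*T + 72 = 8*T/23 + 72 = 72 + 8*T/23)
z(g, -204) + 10277 = (72 + (8/23)*(⅒)) + 10277 = (72 + 4/115) + 10277 = 8284/115 + 10277 = 1190139/115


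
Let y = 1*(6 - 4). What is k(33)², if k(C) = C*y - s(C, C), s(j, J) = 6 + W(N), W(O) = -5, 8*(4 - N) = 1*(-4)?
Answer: 4225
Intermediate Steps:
N = 9/2 (N = 4 - (-4)/8 = 4 - ⅛*(-4) = 4 + ½ = 9/2 ≈ 4.5000)
s(j, J) = 1 (s(j, J) = 6 - 5 = 1)
y = 2 (y = 1*2 = 2)
k(C) = -1 + 2*C (k(C) = C*2 - 1*1 = 2*C - 1 = -1 + 2*C)
k(33)² = (-1 + 2*33)² = (-1 + 66)² = 65² = 4225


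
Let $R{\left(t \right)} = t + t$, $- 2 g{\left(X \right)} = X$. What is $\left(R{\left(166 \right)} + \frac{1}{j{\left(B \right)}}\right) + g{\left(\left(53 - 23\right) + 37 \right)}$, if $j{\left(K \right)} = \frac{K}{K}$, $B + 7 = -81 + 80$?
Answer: $\frac{599}{2} \approx 299.5$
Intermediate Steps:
$B = -8$ ($B = -7 + \left(-81 + 80\right) = -7 - 1 = -8$)
$j{\left(K \right)} = 1$
$g{\left(X \right)} = - \frac{X}{2}$
$R{\left(t \right)} = 2 t$
$\left(R{\left(166 \right)} + \frac{1}{j{\left(B \right)}}\right) + g{\left(\left(53 - 23\right) + 37 \right)} = \left(2 \cdot 166 + 1^{-1}\right) - \frac{\left(53 - 23\right) + 37}{2} = \left(332 + 1\right) - \frac{30 + 37}{2} = 333 - \frac{67}{2} = \frac{599}{2}$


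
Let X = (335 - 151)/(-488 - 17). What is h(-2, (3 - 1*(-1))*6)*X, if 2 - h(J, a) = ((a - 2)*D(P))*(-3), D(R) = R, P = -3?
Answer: 36064/505 ≈ 71.414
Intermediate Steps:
X = -184/505 (X = 184/(-505) = 184*(-1/505) = -184/505 ≈ -0.36436)
h(J, a) = 20 - 9*a (h(J, a) = 2 - (a - 2)*(-3)*(-3) = 2 - (-2 + a)*(-3)*(-3) = 2 - (6 - 3*a)*(-3) = 2 - (-18 + 9*a) = 2 + (18 - 9*a) = 20 - 9*a)
h(-2, (3 - 1*(-1))*6)*X = (20 - 9*(3 - 1*(-1))*6)*(-184/505) = (20 - 9*(3 + 1)*6)*(-184/505) = (20 - 36*6)*(-184/505) = (20 - 9*24)*(-184/505) = (20 - 216)*(-184/505) = -196*(-184/505) = 36064/505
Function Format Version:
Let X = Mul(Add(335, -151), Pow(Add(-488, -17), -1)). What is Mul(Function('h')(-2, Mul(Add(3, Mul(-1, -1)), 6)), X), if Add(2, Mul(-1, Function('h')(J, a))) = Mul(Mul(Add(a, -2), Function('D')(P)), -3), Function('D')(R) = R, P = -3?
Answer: Rational(36064, 505) ≈ 71.414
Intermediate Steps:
X = Rational(-184, 505) (X = Mul(184, Pow(-505, -1)) = Mul(184, Rational(-1, 505)) = Rational(-184, 505) ≈ -0.36436)
Function('h')(J, a) = Add(20, Mul(-9, a)) (Function('h')(J, a) = Add(2, Mul(-1, Mul(Mul(Add(a, -2), -3), -3))) = Add(2, Mul(-1, Mul(Mul(Add(-2, a), -3), -3))) = Add(2, Mul(-1, Mul(Add(6, Mul(-3, a)), -3))) = Add(2, Mul(-1, Add(-18, Mul(9, a)))) = Add(2, Add(18, Mul(-9, a))) = Add(20, Mul(-9, a)))
Mul(Function('h')(-2, Mul(Add(3, Mul(-1, -1)), 6)), X) = Mul(Add(20, Mul(-9, Mul(Add(3, Mul(-1, -1)), 6))), Rational(-184, 505)) = Mul(Add(20, Mul(-9, Mul(Add(3, 1), 6))), Rational(-184, 505)) = Mul(Add(20, Mul(-9, Mul(4, 6))), Rational(-184, 505)) = Mul(Add(20, Mul(-9, 24)), Rational(-184, 505)) = Mul(Add(20, -216), Rational(-184, 505)) = Mul(-196, Rational(-184, 505)) = Rational(36064, 505)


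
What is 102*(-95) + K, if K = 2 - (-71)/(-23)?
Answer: -222895/23 ≈ -9691.1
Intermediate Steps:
K = -25/23 (K = 2 - (-71)*(-1)/23 = 2 - 1*71/23 = 2 - 71/23 = -25/23 ≈ -1.0870)
102*(-95) + K = 102*(-95) - 25/23 = -9690 - 25/23 = -222895/23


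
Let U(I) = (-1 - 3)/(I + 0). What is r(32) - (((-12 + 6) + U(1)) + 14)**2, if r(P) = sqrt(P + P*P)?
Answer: -16 + 4*sqrt(66) ≈ 16.496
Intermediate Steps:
U(I) = -4/I
r(P) = sqrt(P + P**2)
r(32) - (((-12 + 6) + U(1)) + 14)**2 = sqrt(32*(1 + 32)) - (((-12 + 6) - 4/1) + 14)**2 = sqrt(32*33) - ((-6 - 4*1) + 14)**2 = sqrt(1056) - ((-6 - 4) + 14)**2 = 4*sqrt(66) - (-10 + 14)**2 = 4*sqrt(66) - 1*4**2 = 4*sqrt(66) - 1*16 = 4*sqrt(66) - 16 = -16 + 4*sqrt(66)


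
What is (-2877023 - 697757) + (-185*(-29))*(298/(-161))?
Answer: -577138350/161 ≈ -3.5847e+6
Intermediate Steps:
(-2877023 - 697757) + (-185*(-29))*(298/(-161)) = -3574780 + 5365*(298*(-1/161)) = -3574780 + 5365*(-298/161) = -3574780 - 1598770/161 = -577138350/161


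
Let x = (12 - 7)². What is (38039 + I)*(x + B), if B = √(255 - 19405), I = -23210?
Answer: 370725 + 74145*I*√766 ≈ 3.7073e+5 + 2.0521e+6*I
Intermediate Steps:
x = 25 (x = 5² = 25)
B = 5*I*√766 (B = √(-19150) = 5*I*√766 ≈ 138.38*I)
(38039 + I)*(x + B) = (38039 - 23210)*(25 + 5*I*√766) = 14829*(25 + 5*I*√766) = 370725 + 74145*I*√766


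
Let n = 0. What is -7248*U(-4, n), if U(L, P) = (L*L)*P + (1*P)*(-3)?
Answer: 0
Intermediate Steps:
U(L, P) = -3*P + P*L**2 (U(L, P) = L**2*P + P*(-3) = P*L**2 - 3*P = -3*P + P*L**2)
-7248*U(-4, n) = -0*(-3 + (-4)**2) = -0*(-3 + 16) = -0*13 = -7248*0 = 0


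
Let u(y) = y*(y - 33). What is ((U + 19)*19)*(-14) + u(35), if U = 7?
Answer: -6846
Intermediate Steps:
u(y) = y*(-33 + y)
((U + 19)*19)*(-14) + u(35) = ((7 + 19)*19)*(-14) + 35*(-33 + 35) = (26*19)*(-14) + 35*2 = 494*(-14) + 70 = -6916 + 70 = -6846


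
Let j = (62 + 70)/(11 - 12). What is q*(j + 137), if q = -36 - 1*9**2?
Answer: -585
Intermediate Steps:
q = -117 (q = -36 - 1*81 = -36 - 81 = -117)
j = -132 (j = 132/(-1) = 132*(-1) = -132)
q*(j + 137) = -117*(-132 + 137) = -117*5 = -585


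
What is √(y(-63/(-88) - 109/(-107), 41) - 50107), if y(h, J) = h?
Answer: I*√1110596435366/4708 ≈ 223.84*I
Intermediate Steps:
√(y(-63/(-88) - 109/(-107), 41) - 50107) = √((-63/(-88) - 109/(-107)) - 50107) = √((-63*(-1/88) - 109*(-1/107)) - 50107) = √((63/88 + 109/107) - 50107) = √(16333/9416 - 50107) = √(-471791179/9416) = I*√1110596435366/4708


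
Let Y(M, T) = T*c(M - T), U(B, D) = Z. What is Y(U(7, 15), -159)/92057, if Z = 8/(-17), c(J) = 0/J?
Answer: 0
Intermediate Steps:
c(J) = 0
Z = -8/17 (Z = 8*(-1/17) = -8/17 ≈ -0.47059)
U(B, D) = -8/17
Y(M, T) = 0 (Y(M, T) = T*0 = 0)
Y(U(7, 15), -159)/92057 = 0/92057 = 0*(1/92057) = 0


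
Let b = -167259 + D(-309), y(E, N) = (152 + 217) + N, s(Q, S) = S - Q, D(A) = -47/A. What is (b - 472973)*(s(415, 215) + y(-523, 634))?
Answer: -158858807723/309 ≈ -5.1411e+8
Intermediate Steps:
y(E, N) = 369 + N
b = -51682984/309 (b = -167259 - 47/(-309) = -167259 - 47*(-1/309) = -167259 + 47/309 = -51682984/309 ≈ -1.6726e+5)
(b - 472973)*(s(415, 215) + y(-523, 634)) = (-51682984/309 - 472973)*((215 - 1*415) + (369 + 634)) = -197831641*((215 - 415) + 1003)/309 = -197831641*(-200 + 1003)/309 = -197831641/309*803 = -158858807723/309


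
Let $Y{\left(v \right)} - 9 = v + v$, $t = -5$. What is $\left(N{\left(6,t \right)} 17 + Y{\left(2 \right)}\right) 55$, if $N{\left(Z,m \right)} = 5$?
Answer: $5390$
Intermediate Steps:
$Y{\left(v \right)} = 9 + 2 v$ ($Y{\left(v \right)} = 9 + \left(v + v\right) = 9 + 2 v$)
$\left(N{\left(6,t \right)} 17 + Y{\left(2 \right)}\right) 55 = \left(5 \cdot 17 + \left(9 + 2 \cdot 2\right)\right) 55 = \left(85 + \left(9 + 4\right)\right) 55 = \left(85 + 13\right) 55 = 98 \cdot 55 = 5390$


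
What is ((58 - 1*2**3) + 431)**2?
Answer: 231361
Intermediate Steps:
((58 - 1*2**3) + 431)**2 = ((58 - 1*8) + 431)**2 = ((58 - 8) + 431)**2 = (50 + 431)**2 = 481**2 = 231361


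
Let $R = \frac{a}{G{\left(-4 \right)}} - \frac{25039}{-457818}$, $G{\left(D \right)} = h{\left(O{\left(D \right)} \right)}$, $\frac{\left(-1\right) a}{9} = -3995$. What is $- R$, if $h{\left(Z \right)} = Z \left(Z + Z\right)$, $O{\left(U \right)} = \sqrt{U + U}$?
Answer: $\frac{8230222783}{3662544} \approx 2247.1$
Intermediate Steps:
$O{\left(U \right)} = \sqrt{2} \sqrt{U}$ ($O{\left(U \right)} = \sqrt{2 U} = \sqrt{2} \sqrt{U}$)
$a = 35955$ ($a = \left(-9\right) \left(-3995\right) = 35955$)
$h{\left(Z \right)} = 2 Z^{2}$ ($h{\left(Z \right)} = Z 2 Z = 2 Z^{2}$)
$G{\left(D \right)} = 4 D$ ($G{\left(D \right)} = 2 \left(\sqrt{2} \sqrt{D}\right)^{2} = 2 \cdot 2 D = 4 D$)
$R = - \frac{8230222783}{3662544}$ ($R = \frac{35955}{4 \left(-4\right)} - \frac{25039}{-457818} = \frac{35955}{-16} - - \frac{25039}{457818} = 35955 \left(- \frac{1}{16}\right) + \frac{25039}{457818} = - \frac{35955}{16} + \frac{25039}{457818} = - \frac{8230222783}{3662544} \approx -2247.1$)
$- R = \left(-1\right) \left(- \frac{8230222783}{3662544}\right) = \frac{8230222783}{3662544}$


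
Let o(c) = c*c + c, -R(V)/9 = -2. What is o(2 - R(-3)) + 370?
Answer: 610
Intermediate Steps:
R(V) = 18 (R(V) = -9*(-2) = 18)
o(c) = c + c² (o(c) = c² + c = c + c²)
o(2 - R(-3)) + 370 = (2 - 1*18)*(1 + (2 - 1*18)) + 370 = (2 - 18)*(1 + (2 - 18)) + 370 = -16*(1 - 16) + 370 = -16*(-15) + 370 = 240 + 370 = 610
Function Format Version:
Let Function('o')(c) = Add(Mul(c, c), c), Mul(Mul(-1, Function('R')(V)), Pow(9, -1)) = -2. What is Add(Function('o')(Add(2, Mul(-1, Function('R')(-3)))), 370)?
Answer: 610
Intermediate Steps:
Function('R')(V) = 18 (Function('R')(V) = Mul(-9, -2) = 18)
Function('o')(c) = Add(c, Pow(c, 2)) (Function('o')(c) = Add(Pow(c, 2), c) = Add(c, Pow(c, 2)))
Add(Function('o')(Add(2, Mul(-1, Function('R')(-3)))), 370) = Add(Mul(Add(2, Mul(-1, 18)), Add(1, Add(2, Mul(-1, 18)))), 370) = Add(Mul(Add(2, -18), Add(1, Add(2, -18))), 370) = Add(Mul(-16, Add(1, -16)), 370) = Add(Mul(-16, -15), 370) = Add(240, 370) = 610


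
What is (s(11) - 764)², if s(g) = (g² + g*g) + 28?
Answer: 244036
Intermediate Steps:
s(g) = 28 + 2*g² (s(g) = (g² + g²) + 28 = 2*g² + 28 = 28 + 2*g²)
(s(11) - 764)² = ((28 + 2*11²) - 764)² = ((28 + 2*121) - 764)² = ((28 + 242) - 764)² = (270 - 764)² = (-494)² = 244036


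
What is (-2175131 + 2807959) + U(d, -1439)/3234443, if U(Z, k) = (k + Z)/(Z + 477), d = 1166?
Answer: 3362968133762699/5314189849 ≈ 6.3283e+5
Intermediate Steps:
U(Z, k) = (Z + k)/(477 + Z)
(-2175131 + 2807959) + U(d, -1439)/3234443 = (-2175131 + 2807959) + ((1166 - 1439)/(477 + 1166))/3234443 = 632828 + (-273/1643)*(1/3234443) = 632828 + ((1/1643)*(-273))*(1/3234443) = 632828 - 273/1643*1/3234443 = 632828 - 273/5314189849 = 3362968133762699/5314189849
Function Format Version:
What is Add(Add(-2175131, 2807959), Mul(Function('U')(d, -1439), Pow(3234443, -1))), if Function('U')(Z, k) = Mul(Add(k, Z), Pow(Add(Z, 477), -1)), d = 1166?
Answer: Rational(3362968133762699, 5314189849) ≈ 6.3283e+5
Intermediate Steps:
Function('U')(Z, k) = Mul(Pow(Add(477, Z), -1), Add(Z, k)) (Function('U')(Z, k) = Mul(Add(Z, k), Pow(Add(477, Z), -1)) = Mul(Pow(Add(477, Z), -1), Add(Z, k)))
Add(Add(-2175131, 2807959), Mul(Function('U')(d, -1439), Pow(3234443, -1))) = Add(Add(-2175131, 2807959), Mul(Mul(Pow(Add(477, 1166), -1), Add(1166, -1439)), Pow(3234443, -1))) = Add(632828, Mul(Mul(Pow(1643, -1), -273), Rational(1, 3234443))) = Add(632828, Mul(Mul(Rational(1, 1643), -273), Rational(1, 3234443))) = Add(632828, Mul(Rational(-273, 1643), Rational(1, 3234443))) = Add(632828, Rational(-273, 5314189849)) = Rational(3362968133762699, 5314189849)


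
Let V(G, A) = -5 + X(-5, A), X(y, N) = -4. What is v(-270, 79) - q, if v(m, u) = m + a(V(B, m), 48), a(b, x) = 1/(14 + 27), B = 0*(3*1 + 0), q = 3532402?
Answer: -144839551/41 ≈ -3.5327e+6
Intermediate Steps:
B = 0 (B = 0*(3 + 0) = 0*3 = 0)
V(G, A) = -9 (V(G, A) = -5 - 4 = -9)
a(b, x) = 1/41
v(m, u) = 1/41 + m (v(m, u) = m + 1/41 = 1/41 + m)
v(-270, 79) - q = (1/41 - 270) - 1*3532402 = -11069/41 - 3532402 = -144839551/41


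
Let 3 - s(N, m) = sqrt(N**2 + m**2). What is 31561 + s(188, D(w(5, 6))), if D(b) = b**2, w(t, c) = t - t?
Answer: 31376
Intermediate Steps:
w(t, c) = 0
s(N, m) = 3 - sqrt(N**2 + m**2)
31561 + s(188, D(w(5, 6))) = 31561 + (3 - sqrt(188**2 + (0**2)**2)) = 31561 + (3 - sqrt(35344 + 0**2)) = 31561 + (3 - sqrt(35344 + 0)) = 31561 + (3 - sqrt(35344)) = 31561 + (3 - 1*188) = 31561 + (3 - 188) = 31561 - 185 = 31376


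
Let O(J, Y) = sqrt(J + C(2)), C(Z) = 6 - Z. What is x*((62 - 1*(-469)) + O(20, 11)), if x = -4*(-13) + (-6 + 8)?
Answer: 28674 + 108*sqrt(6) ≈ 28939.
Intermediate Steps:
x = 54 (x = 52 + 2 = 54)
O(J, Y) = sqrt(4 + J) (O(J, Y) = sqrt(J + (6 - 1*2)) = sqrt(J + (6 - 2)) = sqrt(J + 4) = sqrt(4 + J))
x*((62 - 1*(-469)) + O(20, 11)) = 54*((62 - 1*(-469)) + sqrt(4 + 20)) = 54*((62 + 469) + sqrt(24)) = 54*(531 + 2*sqrt(6)) = 28674 + 108*sqrt(6)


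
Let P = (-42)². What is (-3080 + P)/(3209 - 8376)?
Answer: 1316/5167 ≈ 0.25469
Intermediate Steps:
P = 1764
(-3080 + P)/(3209 - 8376) = (-3080 + 1764)/(3209 - 8376) = -1316/(-5167) = -1316*(-1/5167) = 1316/5167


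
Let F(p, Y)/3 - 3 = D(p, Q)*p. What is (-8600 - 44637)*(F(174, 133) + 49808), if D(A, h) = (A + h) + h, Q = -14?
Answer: -6709405873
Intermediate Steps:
D(A, h) = A + 2*h
F(p, Y) = 9 + 3*p*(-28 + p) (F(p, Y) = 9 + 3*((p + 2*(-14))*p) = 9 + 3*((p - 28)*p) = 9 + 3*((-28 + p)*p) = 9 + 3*(p*(-28 + p)) = 9 + 3*p*(-28 + p))
(-8600 - 44637)*(F(174, 133) + 49808) = (-8600 - 44637)*((9 + 3*174*(-28 + 174)) + 49808) = -53237*((9 + 3*174*146) + 49808) = -53237*((9 + 76212) + 49808) = -53237*(76221 + 49808) = -53237*126029 = -6709405873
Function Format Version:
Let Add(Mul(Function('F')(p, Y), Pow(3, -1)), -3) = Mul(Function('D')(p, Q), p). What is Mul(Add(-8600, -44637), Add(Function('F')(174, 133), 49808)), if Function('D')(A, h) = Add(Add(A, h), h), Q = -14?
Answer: -6709405873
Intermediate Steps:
Function('D')(A, h) = Add(A, Mul(2, h))
Function('F')(p, Y) = Add(9, Mul(3, p, Add(-28, p))) (Function('F')(p, Y) = Add(9, Mul(3, Mul(Add(p, Mul(2, -14)), p))) = Add(9, Mul(3, Mul(Add(p, -28), p))) = Add(9, Mul(3, Mul(Add(-28, p), p))) = Add(9, Mul(3, Mul(p, Add(-28, p)))) = Add(9, Mul(3, p, Add(-28, p))))
Mul(Add(-8600, -44637), Add(Function('F')(174, 133), 49808)) = Mul(Add(-8600, -44637), Add(Add(9, Mul(3, 174, Add(-28, 174))), 49808)) = Mul(-53237, Add(Add(9, Mul(3, 174, 146)), 49808)) = Mul(-53237, Add(Add(9, 76212), 49808)) = Mul(-53237, Add(76221, 49808)) = Mul(-53237, 126029) = -6709405873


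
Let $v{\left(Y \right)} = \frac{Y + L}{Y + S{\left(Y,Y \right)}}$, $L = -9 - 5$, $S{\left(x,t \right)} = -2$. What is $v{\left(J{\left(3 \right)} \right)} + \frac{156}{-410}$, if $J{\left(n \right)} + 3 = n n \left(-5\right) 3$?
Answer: $\frac{1012}{1435} \approx 0.70523$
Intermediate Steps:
$L = -14$ ($L = -9 - 5 = -14$)
$J{\left(n \right)} = -3 - 15 n^{2}$ ($J{\left(n \right)} = -3 + n n \left(-5\right) 3 = -3 + n^{2} \left(-5\right) 3 = -3 + - 5 n^{2} \cdot 3 = -3 - 15 n^{2}$)
$v{\left(Y \right)} = \frac{-14 + Y}{-2 + Y}$ ($v{\left(Y \right)} = \frac{Y - 14}{Y - 2} = \frac{-14 + Y}{-2 + Y}$)
$v{\left(J{\left(3 \right)} \right)} + \frac{156}{-410} = \frac{-14 - \left(3 + 15 \cdot 3^{2}\right)}{-2 - \left(3 + 15 \cdot 3^{2}\right)} + \frac{156}{-410} = \frac{-14 - 138}{-2 - 138} + 156 \left(- \frac{1}{410}\right) = \frac{-14 - 138}{-2 - 138} - \frac{78}{205} = \frac{1}{-140} \left(-152\right) - \frac{78}{205} = \left(- \frac{1}{140}\right) \left(-152\right) - \frac{78}{205} = \frac{38}{35} - \frac{78}{205} = \frac{1012}{1435}$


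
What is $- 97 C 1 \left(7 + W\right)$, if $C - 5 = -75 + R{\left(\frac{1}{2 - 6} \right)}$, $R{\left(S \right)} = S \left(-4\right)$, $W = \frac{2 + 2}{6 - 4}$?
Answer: $60237$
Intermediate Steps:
$W = 2$ ($W = \frac{4}{2} = 4 \cdot \frac{1}{2} = 2$)
$R{\left(S \right)} = - 4 S$
$C = -69$ ($C = 5 - \left(75 + \frac{4}{2 - 6}\right) = 5 - \left(75 + \frac{4}{-4}\right) = 5 - 74 = -69$)
$- 97 C 1 \left(7 + W\right) = \left(-97\right) \left(-69\right) 1 \left(7 + 2\right) = 6693 \cdot 1 \cdot 9 = 6693 \cdot 9 = 60237$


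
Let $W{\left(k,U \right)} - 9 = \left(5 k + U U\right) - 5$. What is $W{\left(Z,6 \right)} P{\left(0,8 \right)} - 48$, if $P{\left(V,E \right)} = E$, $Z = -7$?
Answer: $-8$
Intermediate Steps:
$W{\left(k,U \right)} = 4 + U^{2} + 5 k$ ($W{\left(k,U \right)} = 9 - \left(5 - 5 k - U U\right) = 9 - \left(5 - U^{2} - 5 k\right) = 9 + \left(-5 + U^{2} + 5 k\right) = 4 + U^{2} + 5 k$)
$W{\left(Z,6 \right)} P{\left(0,8 \right)} - 48 = \left(4 + 6^{2} + 5 \left(-7\right)\right) 8 - 48 = \left(4 + 36 - 35\right) 8 - 48 = 5 \cdot 8 - 48 = 40 - 48 = -8$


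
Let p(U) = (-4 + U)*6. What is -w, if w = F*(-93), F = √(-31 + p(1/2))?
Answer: 186*I*√13 ≈ 670.63*I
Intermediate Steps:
p(U) = -24 + 6*U
F = 2*I*√13 (F = √(-31 + (-24 + 6/2)) = √(-31 + (-24 + 6*(½))) = √(-31 + (-24 + 3)) = √(-31 - 21) = √(-52) = 2*I*√13 ≈ 7.2111*I)
w = -186*I*√13 (w = (2*I*√13)*(-93) = -186*I*√13 ≈ -670.63*I)
-w = -(-186)*I*√13 = 186*I*√13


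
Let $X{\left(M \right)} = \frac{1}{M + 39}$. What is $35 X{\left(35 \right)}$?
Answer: $\frac{35}{74} \approx 0.47297$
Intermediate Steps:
$X{\left(M \right)} = \frac{1}{39 + M}$
$35 X{\left(35 \right)} = \frac{35}{39 + 35} = \frac{35}{74}$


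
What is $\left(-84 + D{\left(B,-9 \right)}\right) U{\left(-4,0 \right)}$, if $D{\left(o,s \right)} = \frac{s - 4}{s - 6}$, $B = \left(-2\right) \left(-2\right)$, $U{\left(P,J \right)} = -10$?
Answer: $\frac{2494}{3} \approx 831.33$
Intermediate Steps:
$B = 4$
$D{\left(o,s \right)} = \frac{-4 + s}{-6 + s}$
$\left(-84 + D{\left(B,-9 \right)}\right) U{\left(-4,0 \right)} = \left(-84 + \frac{-4 - 9}{-6 - 9}\right) \left(-10\right) = \left(-84 + \frac{1}{-15} \left(-13\right)\right) \left(-10\right) = \left(-84 - - \frac{13}{15}\right) \left(-10\right) = \left(-84 + \frac{13}{15}\right) \left(-10\right) = \left(- \frac{1247}{15}\right) \left(-10\right) = \frac{2494}{3}$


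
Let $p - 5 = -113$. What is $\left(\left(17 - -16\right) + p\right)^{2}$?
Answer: $5625$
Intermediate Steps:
$p = -108$ ($p = 5 - 113 = -108$)
$\left(\left(17 - -16\right) + p\right)^{2} = \left(\left(17 - -16\right) - 108\right)^{2} = \left(\left(17 + 16\right) - 108\right)^{2} = \left(33 - 108\right)^{2} = \left(-75\right)^{2} = 5625$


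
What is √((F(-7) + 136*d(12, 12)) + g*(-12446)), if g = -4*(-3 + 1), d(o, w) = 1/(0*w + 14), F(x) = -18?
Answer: I*√4879238/7 ≈ 315.56*I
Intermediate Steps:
d(o, w) = 1/14 (d(o, w) = 1/(0 + 14) = 1/14)
g = 8 (g = -4*(-2) = 8)
√((F(-7) + 136*d(12, 12)) + g*(-12446)) = √((-18 + 136*(1/14)) + 8*(-12446)) = √((-18 + 68/7) - 99568) = √(-58/7 - 99568) = √(-697034/7) = I*√4879238/7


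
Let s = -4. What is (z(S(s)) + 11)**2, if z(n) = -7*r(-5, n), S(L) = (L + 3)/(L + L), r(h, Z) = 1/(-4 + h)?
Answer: 11236/81 ≈ 138.72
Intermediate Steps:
S(L) = (3 + L)/(2*L) (S(L) = (3 + L)/((2*L)) = (3 + L)*(1/(2*L)) = (3 + L)/(2*L))
z(n) = 7/9 (z(n) = -7/(-4 - 5) = -7/(-9) = -7*(-1/9) = 7/9)
(z(S(s)) + 11)**2 = (7/9 + 11)**2 = (106/9)**2 = 11236/81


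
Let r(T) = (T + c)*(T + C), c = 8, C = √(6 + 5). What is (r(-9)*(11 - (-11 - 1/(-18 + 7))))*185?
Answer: 401265/11 - 44585*√11/11 ≈ 23036.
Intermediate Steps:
C = √11 ≈ 3.3166
r(T) = (8 + T)*(T + √11) (r(T) = (T + 8)*(T + √11) = (8 + T)*(T + √11))
(r(-9)*(11 - (-11 - 1/(-18 + 7))))*185 = (((-9)² + 8*(-9) + 8*√11 - 9*√11)*(11 - (-11 - 1/(-18 + 7))))*185 = ((81 - 72 + 8*√11 - 9*√11)*(11 - (-11 - 1/(-11))))*185 = ((9 - √11)*(11 - (-11 - 1*(-1/11))))*185 = ((9 - √11)*(11 - (-11 + 1/11)))*185 = ((9 - √11)*(11 - 1*(-120/11)))*185 = ((9 - √11)*(11 + 120/11))*185 = ((9 - √11)*(241/11))*185 = (2169/11 - 241*√11/11)*185 = 401265/11 - 44585*√11/11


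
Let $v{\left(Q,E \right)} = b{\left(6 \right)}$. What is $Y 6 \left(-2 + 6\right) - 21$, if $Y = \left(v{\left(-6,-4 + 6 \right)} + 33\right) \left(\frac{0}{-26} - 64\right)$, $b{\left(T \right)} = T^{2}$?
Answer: $-106005$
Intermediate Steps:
$v{\left(Q,E \right)} = 36$ ($v{\left(Q,E \right)} = 6^{2} = 36$)
$Y = -4416$ ($Y = \left(36 + 33\right) \left(\frac{0}{-26} - 64\right) = 69 \left(0 \left(- \frac{1}{26}\right) - 64\right) = 69 \left(0 - 64\right) = 69 \left(-64\right) = -4416$)
$Y 6 \left(-2 + 6\right) - 21 = - 4416 \cdot 6 \left(-2 + 6\right) - 21 = - 4416 \cdot 6 \cdot 4 - 21 = \left(-4416\right) 24 - 21 = -105984 - 21 = -106005$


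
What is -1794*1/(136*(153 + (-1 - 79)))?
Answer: -897/4964 ≈ -0.18070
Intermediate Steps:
-1794*1/(136*(153 + (-1 - 79))) = -1794*1/(136*(153 - 80)) = -1794/(136*73) = -1794/9928 = -1794*1/9928 = -897/4964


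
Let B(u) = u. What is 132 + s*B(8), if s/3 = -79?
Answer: -1764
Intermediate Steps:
s = -237 (s = 3*(-79) = -237)
132 + s*B(8) = 132 - 237*8 = 132 - 1896 = -1764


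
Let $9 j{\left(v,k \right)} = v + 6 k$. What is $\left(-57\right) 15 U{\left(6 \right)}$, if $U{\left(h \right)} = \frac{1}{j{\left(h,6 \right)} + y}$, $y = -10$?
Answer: $\frac{2565}{16} \approx 160.31$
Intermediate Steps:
$j{\left(v,k \right)} = \frac{v}{9} + \frac{2 k}{3}$ ($j{\left(v,k \right)} = \frac{v + 6 k}{9} = \frac{v}{9} + \frac{2 k}{3}$)
$U{\left(h \right)} = \frac{1}{-6 + \frac{h}{9}}$ ($U{\left(h \right)} = \frac{1}{\left(\frac{h}{9} + \frac{2}{3} \cdot 6\right) - 10} = \frac{1}{\left(\frac{h}{9} + 4\right) - 10} = \frac{1}{\left(4 + \frac{h}{9}\right) - 10} = \frac{1}{-6 + \frac{h}{9}}$)
$\left(-57\right) 15 U{\left(6 \right)} = \left(-57\right) 15 \frac{9}{-54 + 6} = - 855 \frac{9}{-48} = - 855 \cdot 9 \left(- \frac{1}{48}\right) = \left(-855\right) \left(- \frac{3}{16}\right) = \frac{2565}{16}$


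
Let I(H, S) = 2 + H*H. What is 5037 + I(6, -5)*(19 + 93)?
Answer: 9293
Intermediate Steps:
I(H, S) = 2 + H²
5037 + I(6, -5)*(19 + 93) = 5037 + (2 + 6²)*(19 + 93) = 5037 + (2 + 36)*112 = 5037 + 38*112 = 5037 + 4256 = 9293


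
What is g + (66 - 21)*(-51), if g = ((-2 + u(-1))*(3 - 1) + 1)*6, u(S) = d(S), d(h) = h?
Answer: -2325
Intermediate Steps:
u(S) = S
g = -30 (g = ((-2 - 1)*(3 - 1) + 1)*6 = (-3*2 + 1)*6 = (-6 + 1)*6 = -5*6 = -30)
g + (66 - 21)*(-51) = -30 + (66 - 21)*(-51) = -30 + 45*(-51) = -30 - 2295 = -2325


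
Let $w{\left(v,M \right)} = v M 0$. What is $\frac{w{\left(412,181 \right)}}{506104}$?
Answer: $0$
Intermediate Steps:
$w{\left(v,M \right)} = 0$ ($w{\left(v,M \right)} = M v 0 = 0$)
$\frac{w{\left(412,181 \right)}}{506104} = \frac{0}{506104} = 0 \cdot \frac{1}{506104} = 0$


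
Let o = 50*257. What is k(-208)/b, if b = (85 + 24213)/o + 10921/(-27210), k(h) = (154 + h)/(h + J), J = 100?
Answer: 17482425/52081373 ≈ 0.33568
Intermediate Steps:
o = 12850
k(h) = (154 + h)/(100 + h) (k(h) = (154 + h)/(h + 100) = (154 + h)/(100 + h))
b = 52081373/34964850 (b = (85 + 24213)/12850 + 10921/(-27210) = 24298*(1/12850) + 10921*(-1/27210) = 12149/6425 - 10921/27210 = 52081373/34964850 ≈ 1.4895)
k(-208)/b = ((154 - 208)/(100 - 208))/(52081373/34964850) = (-54/(-108))*(34964850/52081373) = -1/108*(-54)*(34964850/52081373) = (1/2)*(34964850/52081373) = 17482425/52081373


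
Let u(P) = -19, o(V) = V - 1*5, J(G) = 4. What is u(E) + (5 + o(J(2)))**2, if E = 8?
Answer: -3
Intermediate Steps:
o(V) = -5 + V (o(V) = V - 5 = -5 + V)
u(E) + (5 + o(J(2)))**2 = -19 + (5 + (-5 + 4))**2 = -19 + (5 - 1)**2 = -19 + 4**2 = -19 + 16 = -3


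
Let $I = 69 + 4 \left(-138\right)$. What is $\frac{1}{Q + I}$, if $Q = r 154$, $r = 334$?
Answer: $\frac{1}{50953} \approx 1.9626 \cdot 10^{-5}$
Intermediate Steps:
$Q = 51436$ ($Q = 334 \cdot 154 = 51436$)
$I = -483$ ($I = 69 - 552 = -483$)
$\frac{1}{Q + I} = \frac{1}{51436 - 483} = \frac{1}{50953}$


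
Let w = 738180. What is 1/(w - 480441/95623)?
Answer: 95623/70586505699 ≈ 1.3547e-6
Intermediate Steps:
1/(w - 480441/95623) = 1/(738180 - 480441/95623) = 1/(70586505699/95623) = 95623/70586505699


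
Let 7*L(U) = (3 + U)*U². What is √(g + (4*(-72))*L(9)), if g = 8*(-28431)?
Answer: 54*I*√4494/7 ≈ 517.14*I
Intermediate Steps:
L(U) = U²*(3 + U)/7 (L(U) = ((3 + U)*U²)/7 = (U²*(3 + U))/7 = U²*(3 + U)/7)
g = -227448
√(g + (4*(-72))*L(9)) = √(-227448 + (4*(-72))*((⅐)*9²*(3 + 9))) = √(-227448 - 288*81*12/7) = √(-227448 - 288*972/7) = √(-227448 - 279936/7) = √(-1872072/7) = 54*I*√4494/7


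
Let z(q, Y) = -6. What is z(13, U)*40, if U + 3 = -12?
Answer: -240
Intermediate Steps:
U = -15 (U = -3 - 12 = -15)
z(13, U)*40 = -6*40 = -240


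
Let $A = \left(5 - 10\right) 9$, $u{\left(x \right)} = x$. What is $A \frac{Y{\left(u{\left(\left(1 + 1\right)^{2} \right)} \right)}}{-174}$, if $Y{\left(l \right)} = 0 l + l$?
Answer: $\frac{30}{29} \approx 1.0345$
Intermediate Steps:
$Y{\left(l \right)} = l$ ($Y{\left(l \right)} = 0 + l = l$)
$A = -45$ ($A = \left(-5\right) 9 = -45$)
$A \frac{Y{\left(u{\left(\left(1 + 1\right)^{2} \right)} \right)}}{-174} = - 45 \frac{\left(1 + 1\right)^{2}}{-174} = - 45 \cdot 2^{2} \left(- \frac{1}{174}\right) = - 45 \cdot 4 \left(- \frac{1}{174}\right) = \left(-45\right) \left(- \frac{2}{87}\right) = \frac{30}{29}$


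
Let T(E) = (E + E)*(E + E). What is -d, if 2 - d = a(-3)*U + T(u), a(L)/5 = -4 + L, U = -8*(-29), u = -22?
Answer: -6186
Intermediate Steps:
T(E) = 4*E**2 (T(E) = (2*E)*(2*E) = 4*E**2)
U = 232
a(L) = -20 + 5*L (a(L) = 5*(-4 + L) = -20 + 5*L)
d = 6186 (d = 2 - ((-20 + 5*(-3))*232 + 4*(-22)**2) = 2 - ((-20 - 15)*232 + 4*484) = 2 - (-35*232 + 1936) = 2 - (-8120 + 1936) = 2 - 1*(-6184) = 2 + 6184 = 6186)
-d = -1*6186 = -6186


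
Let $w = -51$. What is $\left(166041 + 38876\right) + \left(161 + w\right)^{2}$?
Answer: $217017$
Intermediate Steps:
$\left(166041 + 38876\right) + \left(161 + w\right)^{2} = \left(166041 + 38876\right) + \left(161 - 51\right)^{2} = 204917 + 110^{2} = 204917 + 12100 = 217017$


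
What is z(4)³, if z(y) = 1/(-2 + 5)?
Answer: 1/27 ≈ 0.037037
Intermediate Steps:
z(y) = ⅓ (z(y) = 1/3 = ⅓)
z(4)³ = (⅓)³ = 1/27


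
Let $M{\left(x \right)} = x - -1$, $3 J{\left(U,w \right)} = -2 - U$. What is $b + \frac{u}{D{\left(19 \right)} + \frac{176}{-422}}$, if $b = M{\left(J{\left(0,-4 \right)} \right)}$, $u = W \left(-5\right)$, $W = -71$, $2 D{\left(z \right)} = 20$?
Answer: $\frac{25193}{674} \approx 37.378$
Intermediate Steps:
$D{\left(z \right)} = 10$ ($D{\left(z \right)} = \frac{1}{2} \cdot 20 = 10$)
$J{\left(U,w \right)} = - \frac{2}{3} - \frac{U}{3}$ ($J{\left(U,w \right)} = \frac{-2 - U}{3} = - \frac{2}{3} - \frac{U}{3}$)
$M{\left(x \right)} = 1 + x$ ($M{\left(x \right)} = x + 1 = 1 + x$)
$u = 355$ ($u = \left(-71\right) \left(-5\right) = 355$)
$b = \frac{1}{3}$ ($b = 1 - \frac{2}{3} = \frac{1}{3} \approx 0.33333$)
$b + \frac{u}{D{\left(19 \right)} + \frac{176}{-422}} = \frac{1}{3} + \frac{1}{10 + \frac{176}{-422}} \cdot 355 = \frac{1}{3} + \frac{1}{10 + 176 \left(- \frac{1}{422}\right)} 355 = \frac{1}{3} + \frac{1}{10 - \frac{88}{211}} \cdot 355 = \frac{1}{3} + \frac{1}{\frac{2022}{211}} \cdot 355 = \frac{1}{3} + \frac{211}{2022} \cdot 355 = \frac{1}{3} + \frac{74905}{2022} = \frac{25193}{674}$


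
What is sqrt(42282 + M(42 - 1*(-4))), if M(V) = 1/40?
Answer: sqrt(16912810)/20 ≈ 205.63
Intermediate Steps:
M(V) = 1/40
sqrt(42282 + M(42 - 1*(-4))) = sqrt(42282 + 1/40) = sqrt(1691281/40) = sqrt(16912810)/20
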